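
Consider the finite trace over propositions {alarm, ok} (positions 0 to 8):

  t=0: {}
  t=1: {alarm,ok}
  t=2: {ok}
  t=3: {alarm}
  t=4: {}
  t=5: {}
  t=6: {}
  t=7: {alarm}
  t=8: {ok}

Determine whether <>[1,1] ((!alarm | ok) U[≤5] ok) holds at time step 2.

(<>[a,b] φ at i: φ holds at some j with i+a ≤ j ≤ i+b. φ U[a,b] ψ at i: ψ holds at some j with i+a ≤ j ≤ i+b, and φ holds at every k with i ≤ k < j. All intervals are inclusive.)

False

Check ((!alarm | ok) U[≤5] ok) at each j in [3,3]:
  j=3: fails
No position in the window satisfies it → formula fails.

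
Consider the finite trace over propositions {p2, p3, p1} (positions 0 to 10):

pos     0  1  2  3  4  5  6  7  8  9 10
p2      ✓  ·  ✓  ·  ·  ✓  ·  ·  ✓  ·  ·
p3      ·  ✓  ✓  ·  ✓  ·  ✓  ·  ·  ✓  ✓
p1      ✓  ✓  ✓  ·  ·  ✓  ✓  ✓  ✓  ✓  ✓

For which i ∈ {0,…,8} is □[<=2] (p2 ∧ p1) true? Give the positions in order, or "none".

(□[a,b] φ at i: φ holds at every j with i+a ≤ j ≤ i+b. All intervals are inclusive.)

none

Evaluate at each i in [0,8]:
  i=0: ✗ (fails at j=1)
  i=1: ✗ (fails at j=1)
  i=2: ✗ (fails at j=3)
  i=3: ✗ (fails at j=3)
  i=4: ✗ (fails at j=4)
  i=5: ✗ (fails at j=6)
  i=6: ✗ (fails at j=6)
  i=7: ✗ (fails at j=7)
  i=8: ✗ (fails at j=9)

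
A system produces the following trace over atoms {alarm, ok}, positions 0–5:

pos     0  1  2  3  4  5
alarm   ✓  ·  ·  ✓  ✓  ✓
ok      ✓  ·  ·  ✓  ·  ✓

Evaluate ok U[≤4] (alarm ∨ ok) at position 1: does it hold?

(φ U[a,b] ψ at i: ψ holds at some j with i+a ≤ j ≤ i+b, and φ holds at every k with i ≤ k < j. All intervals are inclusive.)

No

Need some j in [1,5] with (alarm ∨ ok), and ok at every k in [1,j-1].
  j=1: (alarm ∨ ok) false.
  j=2: (alarm ∨ ok) false.
  j=3: (alarm ∨ ok) holds, but ok fails at k=1 → not this j.
  j=4: (alarm ∨ ok) holds, but ok fails at k=1 → not this j.
  j=5: (alarm ∨ ok) holds, but ok fails at k=1 → not this j.
No j in the window works → until fails.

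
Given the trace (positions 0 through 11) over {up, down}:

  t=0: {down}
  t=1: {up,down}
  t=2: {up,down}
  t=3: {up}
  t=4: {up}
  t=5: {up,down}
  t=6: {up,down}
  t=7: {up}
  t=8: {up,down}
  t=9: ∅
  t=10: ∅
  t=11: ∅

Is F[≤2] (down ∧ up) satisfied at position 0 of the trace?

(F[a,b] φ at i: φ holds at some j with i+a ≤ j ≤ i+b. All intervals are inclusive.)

Check (down ∧ up) at each j in [0,2]:
  j=0: false
  j=1: true
  j=2: true
Found at j=1 → formula holds.

Holds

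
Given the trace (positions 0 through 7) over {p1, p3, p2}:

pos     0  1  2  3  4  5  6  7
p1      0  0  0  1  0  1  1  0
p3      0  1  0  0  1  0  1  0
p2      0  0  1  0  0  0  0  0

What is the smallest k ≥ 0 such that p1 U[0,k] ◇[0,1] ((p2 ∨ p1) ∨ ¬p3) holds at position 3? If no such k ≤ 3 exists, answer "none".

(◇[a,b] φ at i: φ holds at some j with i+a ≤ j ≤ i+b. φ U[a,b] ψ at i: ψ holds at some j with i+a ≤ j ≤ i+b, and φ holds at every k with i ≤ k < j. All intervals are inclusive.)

Need earliest j ≥ 3 with ◇[0,1] ((p2 ∨ p1) ∨ ¬p3), and p1 at every k in [3,j-1].
  j=3: rhs holds (empty prefix). k = 0.

0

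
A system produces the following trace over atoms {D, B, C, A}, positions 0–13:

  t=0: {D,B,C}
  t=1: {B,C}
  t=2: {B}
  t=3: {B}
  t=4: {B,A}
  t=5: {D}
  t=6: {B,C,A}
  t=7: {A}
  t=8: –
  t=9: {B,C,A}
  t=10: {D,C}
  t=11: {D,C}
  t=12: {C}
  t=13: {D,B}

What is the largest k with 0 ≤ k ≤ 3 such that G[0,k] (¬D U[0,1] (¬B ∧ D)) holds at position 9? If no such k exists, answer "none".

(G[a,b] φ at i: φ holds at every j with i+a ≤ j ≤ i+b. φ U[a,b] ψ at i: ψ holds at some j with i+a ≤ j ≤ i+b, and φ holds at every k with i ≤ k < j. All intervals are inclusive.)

2

(¬D U[0,1] (¬B ∧ D)) must hold from j=9 onward; find where it first fails.
  j=9: holds
  j=10: holds
  j=11: holds
  j=12: fails
Holds on [9,11], so largest k = 2.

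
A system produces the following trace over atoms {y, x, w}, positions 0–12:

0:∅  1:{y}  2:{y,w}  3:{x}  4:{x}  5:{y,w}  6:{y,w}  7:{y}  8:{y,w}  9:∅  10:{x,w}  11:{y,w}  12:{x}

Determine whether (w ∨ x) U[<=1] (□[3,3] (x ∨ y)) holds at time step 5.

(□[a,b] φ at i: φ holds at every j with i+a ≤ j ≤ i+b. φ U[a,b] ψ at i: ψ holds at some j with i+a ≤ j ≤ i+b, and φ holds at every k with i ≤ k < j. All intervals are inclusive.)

Need some j in [5,6] with □[3,3] (x ∨ y), and (w ∨ x) at every k in [5,j-1].
  j=5: □[3,3] (x ∨ y) holds; no prefix to check → satisfied.

Holds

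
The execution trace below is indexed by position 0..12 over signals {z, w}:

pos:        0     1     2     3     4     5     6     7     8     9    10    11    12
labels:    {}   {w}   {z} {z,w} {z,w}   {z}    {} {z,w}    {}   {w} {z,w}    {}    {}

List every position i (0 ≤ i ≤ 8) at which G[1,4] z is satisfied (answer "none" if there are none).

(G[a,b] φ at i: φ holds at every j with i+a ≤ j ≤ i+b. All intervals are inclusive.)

Evaluate at each i in [0,8]:
  i=0: ✗ (fails at j=1)
  i=1: ✓ (all of [2,5])
  i=2: ✗ (fails at j=6)
  i=3: ✗ (fails at j=6)
  i=4: ✗ (fails at j=6)
  i=5: ✗ (fails at j=6)
  i=6: ✗ (fails at j=8)
  i=7: ✗ (fails at j=8)
  i=8: ✗ (fails at j=9)

1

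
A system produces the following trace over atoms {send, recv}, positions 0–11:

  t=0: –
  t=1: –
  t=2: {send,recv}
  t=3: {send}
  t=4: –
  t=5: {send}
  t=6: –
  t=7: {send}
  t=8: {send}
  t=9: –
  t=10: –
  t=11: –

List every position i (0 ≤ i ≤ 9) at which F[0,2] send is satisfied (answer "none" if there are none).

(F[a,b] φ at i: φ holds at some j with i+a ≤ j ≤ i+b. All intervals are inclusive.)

Evaluate at each i in [0,9]:
  i=0: ✓ (witness j=2)
  i=1: ✓ (witness j=2)
  i=2: ✓ (witness j=2)
  i=3: ✓ (witness j=3)
  i=4: ✓ (witness j=5)
  i=5: ✓ (witness j=5)
  i=6: ✓ (witness j=7)
  i=7: ✓ (witness j=7)
  i=8: ✓ (witness j=8)
  i=9: ✗ (none in [9,11])

0, 1, 2, 3, 4, 5, 6, 7, 8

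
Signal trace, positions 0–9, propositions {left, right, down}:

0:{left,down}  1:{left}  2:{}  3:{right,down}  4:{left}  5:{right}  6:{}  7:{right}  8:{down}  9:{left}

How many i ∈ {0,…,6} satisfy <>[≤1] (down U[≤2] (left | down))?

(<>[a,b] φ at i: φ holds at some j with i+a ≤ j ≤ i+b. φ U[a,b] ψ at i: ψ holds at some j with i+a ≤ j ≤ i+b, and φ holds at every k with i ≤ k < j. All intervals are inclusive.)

5

Evaluate at each i in [0,6]:
  i=0: ✓ (witness j=0)
  i=1: ✓ (witness j=1)
  i=2: ✓ (witness j=3)
  i=3: ✓ (witness j=3)
  i=4: ✓ (witness j=4)
  i=5: ✗ (none in [5,6])
  i=6: ✗ (none in [6,7])
Positions where it holds: {0, 1, 2, 3, 4} → 5.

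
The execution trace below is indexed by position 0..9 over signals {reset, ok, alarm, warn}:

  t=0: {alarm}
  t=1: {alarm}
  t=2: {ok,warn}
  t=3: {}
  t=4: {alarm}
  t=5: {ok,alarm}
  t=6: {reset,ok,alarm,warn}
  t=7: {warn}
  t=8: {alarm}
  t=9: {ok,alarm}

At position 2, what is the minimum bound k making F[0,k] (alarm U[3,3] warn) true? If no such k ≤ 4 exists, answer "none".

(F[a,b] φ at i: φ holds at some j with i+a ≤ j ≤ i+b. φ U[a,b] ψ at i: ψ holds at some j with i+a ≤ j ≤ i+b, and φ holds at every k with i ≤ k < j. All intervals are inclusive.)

2

Scan j = 2,3,… for (alarm U[3,3] warn):
  j=2: fails
  j=3: fails
  j=4: holds
First hit at j=4, so smallest k = 4-2 = 2.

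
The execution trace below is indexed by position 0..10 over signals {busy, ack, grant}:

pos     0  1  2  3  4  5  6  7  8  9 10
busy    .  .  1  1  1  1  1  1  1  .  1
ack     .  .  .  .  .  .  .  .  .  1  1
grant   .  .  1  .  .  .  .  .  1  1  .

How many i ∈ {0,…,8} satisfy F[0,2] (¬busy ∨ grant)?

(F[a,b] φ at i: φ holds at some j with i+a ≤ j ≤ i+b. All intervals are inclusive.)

6

Evaluate at each i in [0,8]:
  i=0: ✓ (witness j=0)
  i=1: ✓ (witness j=1)
  i=2: ✓ (witness j=2)
  i=3: ✗ (none in [3,5])
  i=4: ✗ (none in [4,6])
  i=5: ✗ (none in [5,7])
  i=6: ✓ (witness j=8)
  i=7: ✓ (witness j=8)
  i=8: ✓ (witness j=8)
Positions where it holds: {0, 1, 2, 6, 7, 8} → 6.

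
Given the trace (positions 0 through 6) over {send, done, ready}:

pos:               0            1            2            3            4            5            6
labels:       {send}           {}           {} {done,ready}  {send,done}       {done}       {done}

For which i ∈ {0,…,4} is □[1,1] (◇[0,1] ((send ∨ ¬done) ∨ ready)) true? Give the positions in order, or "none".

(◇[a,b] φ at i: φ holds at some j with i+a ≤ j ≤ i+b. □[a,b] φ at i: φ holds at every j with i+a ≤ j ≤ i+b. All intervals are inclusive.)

0, 1, 2, 3

Evaluate at each i in [0,4]:
  i=0: ✓ (all of [1,1])
  i=1: ✓ (all of [2,2])
  i=2: ✓ (all of [3,3])
  i=3: ✓ (all of [4,4])
  i=4: ✗ (fails at j=5)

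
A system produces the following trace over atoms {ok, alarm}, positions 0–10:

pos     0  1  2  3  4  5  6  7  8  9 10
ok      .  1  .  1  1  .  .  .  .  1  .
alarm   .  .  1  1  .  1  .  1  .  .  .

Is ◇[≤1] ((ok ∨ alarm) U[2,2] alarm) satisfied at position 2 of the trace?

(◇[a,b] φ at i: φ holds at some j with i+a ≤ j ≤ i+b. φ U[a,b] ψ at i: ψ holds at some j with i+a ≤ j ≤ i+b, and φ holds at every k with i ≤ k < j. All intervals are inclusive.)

Check ((ok ∨ alarm) U[2,2] alarm) at each j in [2,3]:
  j=2: fails
  j=3: holds
Found at j=3 → formula holds.

True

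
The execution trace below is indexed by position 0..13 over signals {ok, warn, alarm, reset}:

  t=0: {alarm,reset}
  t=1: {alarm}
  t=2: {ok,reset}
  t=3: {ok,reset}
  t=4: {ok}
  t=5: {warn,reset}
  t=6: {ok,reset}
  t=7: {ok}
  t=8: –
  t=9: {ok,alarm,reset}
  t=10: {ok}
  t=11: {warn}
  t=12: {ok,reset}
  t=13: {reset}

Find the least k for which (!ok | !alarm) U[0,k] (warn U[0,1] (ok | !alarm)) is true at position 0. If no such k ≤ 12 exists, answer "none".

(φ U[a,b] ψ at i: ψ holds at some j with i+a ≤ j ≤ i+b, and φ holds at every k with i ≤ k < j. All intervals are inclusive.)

2

Need earliest j ≥ 0 with (warn U[0,1] (ok | !alarm)), and (!ok | !alarm) at every k in [0,j-1].
  j=0: rhs fails.
  j=1: rhs fails.
  j=2: rhs holds; lhs holds on [0,1]. k = 2.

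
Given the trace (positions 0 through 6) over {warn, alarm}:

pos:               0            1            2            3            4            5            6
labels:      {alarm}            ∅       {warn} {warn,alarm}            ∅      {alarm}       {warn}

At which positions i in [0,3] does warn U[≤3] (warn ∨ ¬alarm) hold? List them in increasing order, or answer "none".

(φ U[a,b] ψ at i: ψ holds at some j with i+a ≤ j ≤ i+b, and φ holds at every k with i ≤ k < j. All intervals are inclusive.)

Evaluate at each i in [0,3]:
  i=0: ✗ (lhs fails at k=0 before rhs at j=1)
  i=1: ✓ (rhs at j=1)
  i=2: ✓ (rhs at j=2)
  i=3: ✓ (rhs at j=3)

1, 2, 3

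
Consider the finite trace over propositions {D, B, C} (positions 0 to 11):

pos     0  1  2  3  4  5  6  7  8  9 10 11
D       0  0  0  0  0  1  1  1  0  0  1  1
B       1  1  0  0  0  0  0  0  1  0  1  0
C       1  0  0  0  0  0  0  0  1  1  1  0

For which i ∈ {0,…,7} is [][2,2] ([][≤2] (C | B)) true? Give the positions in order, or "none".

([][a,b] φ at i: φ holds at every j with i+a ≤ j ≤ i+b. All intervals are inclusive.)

Evaluate at each i in [0,7]:
  i=0: ✗ (fails at j=2)
  i=1: ✗ (fails at j=3)
  i=2: ✗ (fails at j=4)
  i=3: ✗ (fails at j=5)
  i=4: ✗ (fails at j=6)
  i=5: ✗ (fails at j=7)
  i=6: ✓ (all of [8,8])
  i=7: ✗ (fails at j=9)

6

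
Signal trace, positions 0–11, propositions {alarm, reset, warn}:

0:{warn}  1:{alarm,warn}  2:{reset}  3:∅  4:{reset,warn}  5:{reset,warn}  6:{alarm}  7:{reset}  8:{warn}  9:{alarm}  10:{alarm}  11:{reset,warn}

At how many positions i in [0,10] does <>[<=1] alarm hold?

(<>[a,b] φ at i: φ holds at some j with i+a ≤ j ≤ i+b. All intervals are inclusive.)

7

Evaluate at each i in [0,10]:
  i=0: ✓ (witness j=1)
  i=1: ✓ (witness j=1)
  i=2: ✗ (none in [2,3])
  i=3: ✗ (none in [3,4])
  i=4: ✗ (none in [4,5])
  i=5: ✓ (witness j=6)
  i=6: ✓ (witness j=6)
  i=7: ✗ (none in [7,8])
  i=8: ✓ (witness j=9)
  i=9: ✓ (witness j=9)
  i=10: ✓ (witness j=10)
Positions where it holds: {0, 1, 5, 6, 8, 9, 10} → 7.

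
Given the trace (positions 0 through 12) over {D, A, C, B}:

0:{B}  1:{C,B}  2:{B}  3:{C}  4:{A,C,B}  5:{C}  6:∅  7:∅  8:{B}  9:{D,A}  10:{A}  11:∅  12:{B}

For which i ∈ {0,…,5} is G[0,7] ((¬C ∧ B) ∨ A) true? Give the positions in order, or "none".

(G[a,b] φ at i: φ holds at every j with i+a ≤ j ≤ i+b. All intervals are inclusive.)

none

Evaluate at each i in [0,5]:
  i=0: ✗ (fails at j=1)
  i=1: ✗ (fails at j=1)
  i=2: ✗ (fails at j=3)
  i=3: ✗ (fails at j=3)
  i=4: ✗ (fails at j=5)
  i=5: ✗ (fails at j=5)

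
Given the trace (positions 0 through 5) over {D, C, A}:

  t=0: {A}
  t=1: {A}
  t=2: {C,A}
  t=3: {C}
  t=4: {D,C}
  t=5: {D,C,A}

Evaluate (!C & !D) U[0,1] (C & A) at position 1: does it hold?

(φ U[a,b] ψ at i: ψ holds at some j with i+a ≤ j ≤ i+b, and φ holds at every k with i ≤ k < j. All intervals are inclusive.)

Need some j in [1,2] with (C & A), and (!C & !D) at every k in [1,j-1].
  j=1: (C & A) false.
  j=2: (C & A) holds; (!C & !D) holds at every k in [1,1] → satisfied.

Holds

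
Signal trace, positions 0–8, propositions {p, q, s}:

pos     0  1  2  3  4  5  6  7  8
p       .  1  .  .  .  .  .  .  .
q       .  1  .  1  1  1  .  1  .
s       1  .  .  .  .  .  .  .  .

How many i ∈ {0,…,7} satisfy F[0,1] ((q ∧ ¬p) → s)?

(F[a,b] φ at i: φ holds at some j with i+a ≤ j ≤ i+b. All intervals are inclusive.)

6

Evaluate at each i in [0,7]:
  i=0: ✓ (witness j=0)
  i=1: ✓ (witness j=1)
  i=2: ✓ (witness j=2)
  i=3: ✗ (none in [3,4])
  i=4: ✗ (none in [4,5])
  i=5: ✓ (witness j=6)
  i=6: ✓ (witness j=6)
  i=7: ✓ (witness j=8)
Positions where it holds: {0, 1, 2, 5, 6, 7} → 6.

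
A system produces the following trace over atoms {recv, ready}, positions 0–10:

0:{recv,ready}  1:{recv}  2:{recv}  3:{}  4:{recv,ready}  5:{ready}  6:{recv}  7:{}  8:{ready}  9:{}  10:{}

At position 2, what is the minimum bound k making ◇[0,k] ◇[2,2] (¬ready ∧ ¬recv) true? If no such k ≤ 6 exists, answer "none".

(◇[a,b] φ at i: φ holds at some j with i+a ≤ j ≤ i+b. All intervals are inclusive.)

Scan j = 2,3,… for ◇[2,2] (¬ready ∧ ¬recv):
  j=2: fails
  j=3: fails
  j=4: fails
  j=5: holds
First hit at j=5, so smallest k = 5-2 = 3.

3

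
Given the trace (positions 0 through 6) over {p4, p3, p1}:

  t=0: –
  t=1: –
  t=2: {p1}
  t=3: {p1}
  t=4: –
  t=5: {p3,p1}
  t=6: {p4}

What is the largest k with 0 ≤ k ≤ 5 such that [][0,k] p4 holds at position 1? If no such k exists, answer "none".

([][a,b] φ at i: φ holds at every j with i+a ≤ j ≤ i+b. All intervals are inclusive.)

none

p4 must hold from j=1 onward; find where it first fails.
  j=1: fails → no k works.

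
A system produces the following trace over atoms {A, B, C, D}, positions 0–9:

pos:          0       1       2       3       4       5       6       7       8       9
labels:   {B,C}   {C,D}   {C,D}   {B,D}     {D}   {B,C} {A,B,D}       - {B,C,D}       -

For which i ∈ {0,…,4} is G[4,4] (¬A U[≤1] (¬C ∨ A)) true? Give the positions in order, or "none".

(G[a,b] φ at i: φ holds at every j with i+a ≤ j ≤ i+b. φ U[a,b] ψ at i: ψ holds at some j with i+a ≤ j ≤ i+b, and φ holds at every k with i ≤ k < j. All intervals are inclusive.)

0, 1, 2, 3, 4

Evaluate at each i in [0,4]:
  i=0: ✓ (all of [4,4])
  i=1: ✓ (all of [5,5])
  i=2: ✓ (all of [6,6])
  i=3: ✓ (all of [7,7])
  i=4: ✓ (all of [8,8])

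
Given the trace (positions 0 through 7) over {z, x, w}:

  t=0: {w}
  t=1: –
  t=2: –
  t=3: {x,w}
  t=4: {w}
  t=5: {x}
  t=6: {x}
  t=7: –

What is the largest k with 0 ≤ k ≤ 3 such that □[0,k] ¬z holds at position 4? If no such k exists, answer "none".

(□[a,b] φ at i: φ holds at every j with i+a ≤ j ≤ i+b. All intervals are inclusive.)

3

¬z must hold from j=4 onward; find where it first fails.
  j=4: holds
  j=5: holds
  j=6: holds
  j=7: holds
Holds through j=7; largest k = 3.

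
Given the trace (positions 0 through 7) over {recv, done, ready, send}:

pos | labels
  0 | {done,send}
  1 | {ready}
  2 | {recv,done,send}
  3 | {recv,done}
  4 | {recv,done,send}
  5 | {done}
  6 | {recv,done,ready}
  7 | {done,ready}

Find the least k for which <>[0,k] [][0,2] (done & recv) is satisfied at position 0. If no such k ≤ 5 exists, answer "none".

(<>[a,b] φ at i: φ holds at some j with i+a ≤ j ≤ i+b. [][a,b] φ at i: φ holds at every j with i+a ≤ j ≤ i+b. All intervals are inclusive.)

2

Scan j = 0,1,… for [][0,2] (done & recv):
  j=0: fails
  j=1: fails
  j=2: holds
First hit at j=2, so smallest k = 2-0 = 2.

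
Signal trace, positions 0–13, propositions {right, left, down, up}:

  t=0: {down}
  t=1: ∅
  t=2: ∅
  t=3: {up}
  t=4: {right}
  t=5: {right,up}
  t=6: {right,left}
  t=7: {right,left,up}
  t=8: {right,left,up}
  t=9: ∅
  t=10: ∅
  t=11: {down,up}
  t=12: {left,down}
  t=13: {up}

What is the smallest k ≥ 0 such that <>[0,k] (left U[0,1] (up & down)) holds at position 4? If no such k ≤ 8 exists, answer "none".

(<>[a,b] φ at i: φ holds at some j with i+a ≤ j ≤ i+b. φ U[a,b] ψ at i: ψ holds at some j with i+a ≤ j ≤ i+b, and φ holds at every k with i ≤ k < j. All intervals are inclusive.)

Scan j = 4,5,… for (left U[0,1] (up & down)):
  j=4: fails
  j=5: fails
  j=6: fails
  j=7: fails
  j=8: fails
  j=9: fails
  j=10: fails
  j=11: holds
First hit at j=11, so smallest k = 11-4 = 7.

7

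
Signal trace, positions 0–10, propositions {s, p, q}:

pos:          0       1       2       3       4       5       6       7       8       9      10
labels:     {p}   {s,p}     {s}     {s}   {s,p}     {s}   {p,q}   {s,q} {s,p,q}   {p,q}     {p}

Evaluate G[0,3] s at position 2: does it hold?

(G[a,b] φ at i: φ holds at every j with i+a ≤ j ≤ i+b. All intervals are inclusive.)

Check s at every j in [2,5]:
  j=2: true
  j=3: true
  j=4: true
  j=5: true
All positions satisfy it → formula holds.

Yes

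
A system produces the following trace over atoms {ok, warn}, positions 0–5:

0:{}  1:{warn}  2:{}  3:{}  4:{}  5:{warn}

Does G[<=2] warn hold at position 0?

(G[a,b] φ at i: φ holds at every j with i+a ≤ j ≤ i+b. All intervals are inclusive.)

Check warn at every j in [0,2]:
  j=0: false
  j=1: true
  j=2: false
Fails at j=0 → formula fails.

Does not hold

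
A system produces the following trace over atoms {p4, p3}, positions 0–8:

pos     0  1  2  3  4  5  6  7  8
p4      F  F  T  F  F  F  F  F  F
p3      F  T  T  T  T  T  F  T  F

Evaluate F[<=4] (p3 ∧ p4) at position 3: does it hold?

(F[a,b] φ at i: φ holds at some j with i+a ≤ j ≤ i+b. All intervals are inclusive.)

False

Check (p3 ∧ p4) at each j in [3,7]:
  j=3: false
  j=4: false
  j=5: false
  j=6: false
  j=7: false
No position in the window satisfies it → formula fails.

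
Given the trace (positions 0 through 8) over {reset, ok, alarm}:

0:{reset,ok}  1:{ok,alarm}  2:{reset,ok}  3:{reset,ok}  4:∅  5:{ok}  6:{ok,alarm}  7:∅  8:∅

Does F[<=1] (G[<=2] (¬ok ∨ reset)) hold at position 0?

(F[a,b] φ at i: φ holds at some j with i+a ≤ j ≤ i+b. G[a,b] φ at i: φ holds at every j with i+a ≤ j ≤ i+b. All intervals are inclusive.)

Check G[<=2] (¬ok ∨ reset) at each j in [0,1]:
  j=0: fails at 1
  j=1: fails at 1
No position in the window satisfies it → formula fails.

No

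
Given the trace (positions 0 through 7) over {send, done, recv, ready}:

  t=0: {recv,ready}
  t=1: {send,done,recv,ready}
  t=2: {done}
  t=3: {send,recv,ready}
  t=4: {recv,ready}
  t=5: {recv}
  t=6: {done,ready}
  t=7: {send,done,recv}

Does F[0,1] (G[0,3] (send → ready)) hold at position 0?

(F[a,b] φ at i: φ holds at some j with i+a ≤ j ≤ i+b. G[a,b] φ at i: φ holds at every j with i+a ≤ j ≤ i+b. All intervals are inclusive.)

True

Check G[0,3] (send → ready) at each j in [0,1]:
  j=0: holds on [0,3]
  j=1: holds on [1,4]
Found at j=0 → formula holds.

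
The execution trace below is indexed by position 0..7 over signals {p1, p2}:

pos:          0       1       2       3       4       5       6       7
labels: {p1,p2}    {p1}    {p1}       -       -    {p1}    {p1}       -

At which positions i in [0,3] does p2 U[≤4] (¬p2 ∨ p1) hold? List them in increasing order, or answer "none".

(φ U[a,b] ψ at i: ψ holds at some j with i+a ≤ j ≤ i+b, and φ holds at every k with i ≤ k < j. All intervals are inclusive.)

Evaluate at each i in [0,3]:
  i=0: ✓ (rhs at j=0)
  i=1: ✓ (rhs at j=1)
  i=2: ✓ (rhs at j=2)
  i=3: ✓ (rhs at j=3)

0, 1, 2, 3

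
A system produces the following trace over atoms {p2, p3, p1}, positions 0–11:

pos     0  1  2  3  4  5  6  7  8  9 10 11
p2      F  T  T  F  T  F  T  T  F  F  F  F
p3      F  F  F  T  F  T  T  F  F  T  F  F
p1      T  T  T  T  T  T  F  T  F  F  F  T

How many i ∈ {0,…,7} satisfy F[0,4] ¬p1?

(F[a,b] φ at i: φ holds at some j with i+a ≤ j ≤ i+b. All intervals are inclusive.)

6

Evaluate at each i in [0,7]:
  i=0: ✗ (none in [0,4])
  i=1: ✗ (none in [1,5])
  i=2: ✓ (witness j=6)
  i=3: ✓ (witness j=6)
  i=4: ✓ (witness j=6)
  i=5: ✓ (witness j=6)
  i=6: ✓ (witness j=6)
  i=7: ✓ (witness j=8)
Positions where it holds: {2, 3, 4, 5, 6, 7} → 6.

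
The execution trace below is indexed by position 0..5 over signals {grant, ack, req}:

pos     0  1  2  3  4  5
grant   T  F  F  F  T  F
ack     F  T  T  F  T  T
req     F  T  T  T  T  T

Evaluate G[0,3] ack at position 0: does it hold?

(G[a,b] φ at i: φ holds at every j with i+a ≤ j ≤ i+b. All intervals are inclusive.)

Check ack at every j in [0,3]:
  j=0: false
  j=1: true
  j=2: true
  j=3: false
Fails at j=0 → formula fails.

Does not hold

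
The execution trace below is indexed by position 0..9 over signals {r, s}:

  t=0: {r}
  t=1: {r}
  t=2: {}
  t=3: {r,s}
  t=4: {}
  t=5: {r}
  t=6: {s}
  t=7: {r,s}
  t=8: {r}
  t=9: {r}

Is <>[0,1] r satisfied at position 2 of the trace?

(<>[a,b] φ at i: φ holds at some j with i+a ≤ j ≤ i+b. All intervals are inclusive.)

True

Check r at each j in [2,3]:
  j=2: false
  j=3: true
Found at j=3 → formula holds.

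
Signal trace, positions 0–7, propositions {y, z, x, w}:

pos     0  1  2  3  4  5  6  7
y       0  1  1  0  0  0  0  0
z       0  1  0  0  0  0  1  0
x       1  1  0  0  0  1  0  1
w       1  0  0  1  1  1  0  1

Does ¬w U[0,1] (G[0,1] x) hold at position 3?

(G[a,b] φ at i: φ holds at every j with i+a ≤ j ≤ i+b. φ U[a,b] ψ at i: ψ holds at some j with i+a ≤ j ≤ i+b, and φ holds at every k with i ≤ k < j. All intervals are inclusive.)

Need some j in [3,4] with G[0,1] x, and ¬w at every k in [3,j-1].
  j=3: G[0,1] x — fails at 3.
  j=4: G[0,1] x — fails at 4.
No j in the window works → until fails.

False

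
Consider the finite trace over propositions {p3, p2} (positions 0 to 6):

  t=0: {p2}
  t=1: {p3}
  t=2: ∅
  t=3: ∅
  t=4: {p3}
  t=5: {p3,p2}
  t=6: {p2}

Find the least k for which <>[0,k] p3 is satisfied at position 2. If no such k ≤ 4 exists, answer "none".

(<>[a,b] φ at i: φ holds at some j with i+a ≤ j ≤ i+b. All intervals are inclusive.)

Scan j = 2,3,… for p3:
  j=2: fails
  j=3: fails
  j=4: holds
First hit at j=4, so smallest k = 4-2 = 2.

2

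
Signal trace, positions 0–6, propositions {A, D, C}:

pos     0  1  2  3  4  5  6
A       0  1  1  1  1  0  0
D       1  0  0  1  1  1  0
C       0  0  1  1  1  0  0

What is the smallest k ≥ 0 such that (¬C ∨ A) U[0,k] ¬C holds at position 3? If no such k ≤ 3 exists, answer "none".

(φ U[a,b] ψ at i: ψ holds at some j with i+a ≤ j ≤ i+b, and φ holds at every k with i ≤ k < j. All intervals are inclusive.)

Need earliest j ≥ 3 with ¬C, and (¬C ∨ A) at every k in [3,j-1].
  j=3: rhs fails.
  j=4: rhs fails.
  j=5: rhs holds; lhs holds on [3,4]. k = 2.

2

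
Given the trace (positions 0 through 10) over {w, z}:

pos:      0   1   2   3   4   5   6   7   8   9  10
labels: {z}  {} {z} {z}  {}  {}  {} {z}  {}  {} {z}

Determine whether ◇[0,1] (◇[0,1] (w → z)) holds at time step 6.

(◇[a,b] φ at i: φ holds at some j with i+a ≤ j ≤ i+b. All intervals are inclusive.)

Check ◇[0,1] (w → z) at each j in [6,7]:
  j=6: holds (witness at 6)
  j=7: holds (witness at 7)
Found at j=6 → formula holds.

True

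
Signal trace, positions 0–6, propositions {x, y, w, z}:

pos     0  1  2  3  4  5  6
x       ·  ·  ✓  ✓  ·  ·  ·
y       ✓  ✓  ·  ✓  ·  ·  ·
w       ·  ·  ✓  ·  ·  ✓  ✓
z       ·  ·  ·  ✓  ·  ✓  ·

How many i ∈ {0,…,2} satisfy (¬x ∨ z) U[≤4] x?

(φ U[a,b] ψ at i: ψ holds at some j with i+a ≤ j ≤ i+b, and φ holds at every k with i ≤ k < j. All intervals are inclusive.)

Evaluate at each i in [0,2]:
  i=0: ✓ (rhs at j=2; lhs holds on [0,1])
  i=1: ✓ (rhs at j=2; lhs holds on [1,1])
  i=2: ✓ (rhs at j=2)
Positions where it holds: {0, 1, 2} → 3.

3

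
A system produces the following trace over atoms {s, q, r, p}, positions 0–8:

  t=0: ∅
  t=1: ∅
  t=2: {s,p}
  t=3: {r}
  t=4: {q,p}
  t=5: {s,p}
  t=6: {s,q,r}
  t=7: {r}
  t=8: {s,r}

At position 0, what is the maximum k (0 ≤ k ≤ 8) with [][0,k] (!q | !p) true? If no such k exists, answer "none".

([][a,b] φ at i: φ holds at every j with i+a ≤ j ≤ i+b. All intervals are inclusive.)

3

(!q | !p) must hold from j=0 onward; find where it first fails.
  j=0: holds
  j=1: holds
  j=2: holds
  j=3: holds
  j=4: fails
Holds on [0,3], so largest k = 3.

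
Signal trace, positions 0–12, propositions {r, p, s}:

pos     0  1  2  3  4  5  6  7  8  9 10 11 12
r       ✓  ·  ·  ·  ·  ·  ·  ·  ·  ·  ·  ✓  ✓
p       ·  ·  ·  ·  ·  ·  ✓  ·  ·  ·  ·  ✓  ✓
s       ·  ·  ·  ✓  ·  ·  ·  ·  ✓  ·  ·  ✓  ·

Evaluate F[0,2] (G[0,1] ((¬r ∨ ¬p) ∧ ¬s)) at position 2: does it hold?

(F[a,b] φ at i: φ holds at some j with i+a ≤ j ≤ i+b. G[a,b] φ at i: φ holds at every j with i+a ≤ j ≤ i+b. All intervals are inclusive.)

Yes

Check G[0,1] ((¬r ∨ ¬p) ∧ ¬s) at each j in [2,4]:
  j=2: fails at 3
  j=3: fails at 3
  j=4: holds on [4,5]
Found at j=4 → formula holds.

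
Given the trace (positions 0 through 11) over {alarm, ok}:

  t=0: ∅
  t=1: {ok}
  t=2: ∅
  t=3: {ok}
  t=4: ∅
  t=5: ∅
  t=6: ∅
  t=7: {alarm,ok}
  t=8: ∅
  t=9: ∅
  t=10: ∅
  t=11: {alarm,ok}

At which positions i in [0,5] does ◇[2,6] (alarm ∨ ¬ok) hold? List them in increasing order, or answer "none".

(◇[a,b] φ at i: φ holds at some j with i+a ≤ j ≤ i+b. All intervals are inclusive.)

0, 1, 2, 3, 4, 5

Evaluate at each i in [0,5]:
  i=0: ✓ (witness j=2)
  i=1: ✓ (witness j=4)
  i=2: ✓ (witness j=4)
  i=3: ✓ (witness j=5)
  i=4: ✓ (witness j=6)
  i=5: ✓ (witness j=7)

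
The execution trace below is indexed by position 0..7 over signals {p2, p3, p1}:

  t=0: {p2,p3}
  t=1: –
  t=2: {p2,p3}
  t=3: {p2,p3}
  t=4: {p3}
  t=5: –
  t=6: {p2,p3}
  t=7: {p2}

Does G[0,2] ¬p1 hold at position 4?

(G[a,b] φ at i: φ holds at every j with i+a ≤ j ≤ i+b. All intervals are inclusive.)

Check ¬p1 at every j in [4,6]:
  j=4: true
  j=5: true
  j=6: true
All positions satisfy it → formula holds.

Yes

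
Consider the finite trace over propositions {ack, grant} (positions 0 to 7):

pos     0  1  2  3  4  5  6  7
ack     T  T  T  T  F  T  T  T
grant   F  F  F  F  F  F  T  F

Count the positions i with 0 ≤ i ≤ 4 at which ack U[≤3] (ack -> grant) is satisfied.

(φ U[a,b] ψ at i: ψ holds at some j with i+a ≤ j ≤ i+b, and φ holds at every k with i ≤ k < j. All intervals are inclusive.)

Evaluate at each i in [0,4]:
  i=0: ✗ (no rhs in [0,3])
  i=1: ✓ (rhs at j=4; lhs holds on [1,3])
  i=2: ✓ (rhs at j=4; lhs holds on [2,3])
  i=3: ✓ (rhs at j=4; lhs holds on [3,3])
  i=4: ✓ (rhs at j=4)
Positions where it holds: {1, 2, 3, 4} → 4.

4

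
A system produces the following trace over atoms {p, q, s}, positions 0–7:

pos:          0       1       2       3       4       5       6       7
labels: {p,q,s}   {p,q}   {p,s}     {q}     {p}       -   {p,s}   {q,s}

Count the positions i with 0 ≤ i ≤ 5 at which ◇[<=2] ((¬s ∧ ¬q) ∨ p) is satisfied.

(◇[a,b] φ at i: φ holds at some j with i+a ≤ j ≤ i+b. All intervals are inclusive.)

6

Evaluate at each i in [0,5]:
  i=0: ✓ (witness j=0)
  i=1: ✓ (witness j=1)
  i=2: ✓ (witness j=2)
  i=3: ✓ (witness j=4)
  i=4: ✓ (witness j=4)
  i=5: ✓ (witness j=5)
Positions where it holds: {0, 1, 2, 3, 4, 5} → 6.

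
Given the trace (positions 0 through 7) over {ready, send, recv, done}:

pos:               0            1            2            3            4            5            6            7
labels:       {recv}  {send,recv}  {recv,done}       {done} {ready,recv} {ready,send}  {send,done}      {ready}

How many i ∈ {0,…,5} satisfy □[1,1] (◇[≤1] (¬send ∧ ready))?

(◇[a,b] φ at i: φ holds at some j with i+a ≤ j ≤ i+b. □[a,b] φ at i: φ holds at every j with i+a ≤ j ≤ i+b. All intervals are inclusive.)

3

Evaluate at each i in [0,5]:
  i=0: ✗ (fails at j=1)
  i=1: ✗ (fails at j=2)
  i=2: ✓ (all of [3,3])
  i=3: ✓ (all of [4,4])
  i=4: ✗ (fails at j=5)
  i=5: ✓ (all of [6,6])
Positions where it holds: {2, 3, 5} → 3.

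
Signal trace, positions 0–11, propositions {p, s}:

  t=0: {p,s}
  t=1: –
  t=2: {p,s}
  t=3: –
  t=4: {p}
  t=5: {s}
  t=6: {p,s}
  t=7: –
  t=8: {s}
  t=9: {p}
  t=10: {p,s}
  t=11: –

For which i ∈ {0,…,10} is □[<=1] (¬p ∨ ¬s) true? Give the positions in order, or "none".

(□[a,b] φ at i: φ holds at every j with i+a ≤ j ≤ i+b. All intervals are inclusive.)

3, 4, 7, 8

Evaluate at each i in [0,10]:
  i=0: ✗ (fails at j=0)
  i=1: ✗ (fails at j=2)
  i=2: ✗ (fails at j=2)
  i=3: ✓ (all of [3,4])
  i=4: ✓ (all of [4,5])
  i=5: ✗ (fails at j=6)
  i=6: ✗ (fails at j=6)
  i=7: ✓ (all of [7,8])
  i=8: ✓ (all of [8,9])
  i=9: ✗ (fails at j=10)
  i=10: ✗ (fails at j=10)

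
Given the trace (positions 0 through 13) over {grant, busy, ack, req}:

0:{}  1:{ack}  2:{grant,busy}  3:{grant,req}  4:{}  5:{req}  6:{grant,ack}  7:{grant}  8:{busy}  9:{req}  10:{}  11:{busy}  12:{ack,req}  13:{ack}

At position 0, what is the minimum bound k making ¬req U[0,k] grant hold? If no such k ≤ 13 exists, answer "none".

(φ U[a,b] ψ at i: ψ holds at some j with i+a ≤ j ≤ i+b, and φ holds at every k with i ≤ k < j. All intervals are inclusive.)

2

Need earliest j ≥ 0 with grant, and ¬req at every k in [0,j-1].
  j=0: rhs fails.
  j=1: rhs fails.
  j=2: rhs holds; lhs holds on [0,1]. k = 2.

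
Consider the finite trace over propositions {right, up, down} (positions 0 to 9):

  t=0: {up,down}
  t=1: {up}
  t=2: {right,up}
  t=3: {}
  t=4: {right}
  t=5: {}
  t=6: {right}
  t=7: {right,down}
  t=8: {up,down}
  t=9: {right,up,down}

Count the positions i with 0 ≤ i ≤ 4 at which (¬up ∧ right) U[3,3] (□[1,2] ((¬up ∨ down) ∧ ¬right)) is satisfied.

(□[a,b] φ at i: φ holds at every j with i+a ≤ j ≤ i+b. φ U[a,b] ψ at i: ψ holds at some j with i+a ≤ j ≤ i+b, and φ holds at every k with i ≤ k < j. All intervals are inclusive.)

Evaluate at each i in [0,4]:
  i=0: ✗ (no rhs in [3,3])
  i=1: ✗ (no rhs in [4,4])
  i=2: ✗ (no rhs in [5,5])
  i=3: ✗ (no rhs in [6,6])
  i=4: ✗ (no rhs in [7,7])
Positions where it holds: {} → 0.

0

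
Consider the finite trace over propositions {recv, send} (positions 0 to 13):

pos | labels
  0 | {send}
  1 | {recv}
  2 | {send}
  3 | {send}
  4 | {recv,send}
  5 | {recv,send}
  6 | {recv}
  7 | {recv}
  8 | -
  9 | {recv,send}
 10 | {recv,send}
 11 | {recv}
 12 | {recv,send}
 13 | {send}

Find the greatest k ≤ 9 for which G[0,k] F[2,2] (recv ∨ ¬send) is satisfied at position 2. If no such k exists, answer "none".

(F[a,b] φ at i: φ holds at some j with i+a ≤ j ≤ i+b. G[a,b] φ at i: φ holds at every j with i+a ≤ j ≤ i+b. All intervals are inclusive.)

8

F[2,2] (recv ∨ ¬send) must hold from j=2 onward; find where it first fails.
  j=2: holds
  j=3: holds
  j=4: holds
  j=5: holds
  j=6: holds
  j=7: holds
  j=8: holds
  j=9: holds
  j=10: holds
  j=11: fails
Holds on [2,10], so largest k = 8.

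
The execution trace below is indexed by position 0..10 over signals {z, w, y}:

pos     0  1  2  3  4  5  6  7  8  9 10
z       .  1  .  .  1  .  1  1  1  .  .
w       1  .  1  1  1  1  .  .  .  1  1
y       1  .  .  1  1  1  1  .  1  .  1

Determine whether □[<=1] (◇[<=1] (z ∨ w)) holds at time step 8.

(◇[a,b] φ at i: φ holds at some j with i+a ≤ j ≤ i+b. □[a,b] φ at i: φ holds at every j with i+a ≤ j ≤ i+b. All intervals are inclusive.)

Yes

Check ◇[<=1] (z ∨ w) at every j in [8,9]:
  j=8: holds (witness at 8)
  j=9: holds (witness at 9)
All positions satisfy it → formula holds.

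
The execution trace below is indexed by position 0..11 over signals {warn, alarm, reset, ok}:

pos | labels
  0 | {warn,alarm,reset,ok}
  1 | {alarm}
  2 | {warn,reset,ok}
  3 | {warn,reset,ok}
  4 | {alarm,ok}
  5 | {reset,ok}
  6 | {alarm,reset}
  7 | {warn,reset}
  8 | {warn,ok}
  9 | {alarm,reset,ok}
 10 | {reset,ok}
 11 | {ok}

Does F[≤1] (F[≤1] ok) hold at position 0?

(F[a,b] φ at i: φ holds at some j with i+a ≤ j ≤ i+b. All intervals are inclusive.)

Holds

Check F[≤1] ok at each j in [0,1]:
  j=0: holds (witness at 0)
  j=1: holds (witness at 2)
Found at j=0 → formula holds.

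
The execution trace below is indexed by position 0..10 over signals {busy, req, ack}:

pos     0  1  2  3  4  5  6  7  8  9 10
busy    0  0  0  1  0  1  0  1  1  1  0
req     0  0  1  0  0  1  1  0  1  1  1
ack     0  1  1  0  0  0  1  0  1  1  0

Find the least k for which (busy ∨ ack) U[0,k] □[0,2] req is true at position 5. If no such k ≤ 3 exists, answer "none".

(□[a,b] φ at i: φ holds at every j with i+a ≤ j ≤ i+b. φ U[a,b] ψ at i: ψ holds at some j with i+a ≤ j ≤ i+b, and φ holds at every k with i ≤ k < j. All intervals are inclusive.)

3

Need earliest j ≥ 5 with □[0,2] req, and (busy ∨ ack) at every k in [5,j-1].
  j=5: rhs fails.
  j=6: rhs fails.
  j=7: rhs fails.
  j=8: rhs holds; lhs holds on [5,7]. k = 3.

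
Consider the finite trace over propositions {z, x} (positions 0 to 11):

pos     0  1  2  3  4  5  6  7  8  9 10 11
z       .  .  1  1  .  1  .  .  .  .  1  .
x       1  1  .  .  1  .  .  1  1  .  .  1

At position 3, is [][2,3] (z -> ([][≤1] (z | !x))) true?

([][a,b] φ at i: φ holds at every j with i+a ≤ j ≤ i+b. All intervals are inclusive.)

Check (z -> ([][≤1] (z | !x))) at every j in [5,6]:
  j=5: antecedent true; consequent holds on [5,6] → ✓
  j=6: antecedent false → ✓
All positions satisfy it → formula holds.

Yes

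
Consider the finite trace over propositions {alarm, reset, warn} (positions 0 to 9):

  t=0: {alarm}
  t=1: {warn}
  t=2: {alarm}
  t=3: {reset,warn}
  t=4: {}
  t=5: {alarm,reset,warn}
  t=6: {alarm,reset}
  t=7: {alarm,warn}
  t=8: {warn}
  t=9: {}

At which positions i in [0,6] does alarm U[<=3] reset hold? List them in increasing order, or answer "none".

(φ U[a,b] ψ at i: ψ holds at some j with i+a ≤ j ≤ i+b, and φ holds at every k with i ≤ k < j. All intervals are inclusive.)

2, 3, 5, 6

Evaluate at each i in [0,6]:
  i=0: ✗ (lhs fails at k=1 before rhs at j=3)
  i=1: ✗ (lhs fails at k=1 before rhs at j=3)
  i=2: ✓ (rhs at j=3; lhs holds on [2,2])
  i=3: ✓ (rhs at j=3)
  i=4: ✗ (lhs fails at k=4 before rhs at j=5)
  i=5: ✓ (rhs at j=5)
  i=6: ✓ (rhs at j=6)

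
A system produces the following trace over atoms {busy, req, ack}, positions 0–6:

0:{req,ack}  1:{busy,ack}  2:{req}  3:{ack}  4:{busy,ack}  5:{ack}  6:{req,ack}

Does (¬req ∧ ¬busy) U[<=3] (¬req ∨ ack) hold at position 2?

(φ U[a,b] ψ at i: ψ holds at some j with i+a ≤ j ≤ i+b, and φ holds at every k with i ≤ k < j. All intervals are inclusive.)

No

Need some j in [2,5] with (¬req ∨ ack), and (¬req ∧ ¬busy) at every k in [2,j-1].
  j=2: (¬req ∨ ack) false.
  j=3: (¬req ∨ ack) holds, but (¬req ∧ ¬busy) fails at k=2 → not this j.
  j=4: (¬req ∨ ack) holds, but (¬req ∧ ¬busy) fails at k=2 → not this j.
  j=5: (¬req ∨ ack) holds, but (¬req ∧ ¬busy) fails at k=2 → not this j.
No j in the window works → until fails.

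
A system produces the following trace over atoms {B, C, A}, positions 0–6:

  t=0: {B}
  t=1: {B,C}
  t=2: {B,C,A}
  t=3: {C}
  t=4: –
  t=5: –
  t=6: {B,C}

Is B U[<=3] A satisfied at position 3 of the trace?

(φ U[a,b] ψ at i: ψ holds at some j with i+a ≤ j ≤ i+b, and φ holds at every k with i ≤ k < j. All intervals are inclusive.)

Need some j in [3,6] with A, and B at every k in [3,j-1].
  j=3: A false.
  j=4: A false.
  j=5: A false.
  j=6: A false.
No j in the window works → until fails.

No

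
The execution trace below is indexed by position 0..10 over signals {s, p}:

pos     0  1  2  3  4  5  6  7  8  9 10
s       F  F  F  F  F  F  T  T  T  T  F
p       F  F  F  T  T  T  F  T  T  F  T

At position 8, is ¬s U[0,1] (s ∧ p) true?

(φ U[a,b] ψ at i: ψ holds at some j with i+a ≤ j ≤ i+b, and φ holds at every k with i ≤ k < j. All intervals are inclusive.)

Need some j in [8,9] with (s ∧ p), and ¬s at every k in [8,j-1].
  j=8: (s ∧ p) holds; no prefix to check → satisfied.

True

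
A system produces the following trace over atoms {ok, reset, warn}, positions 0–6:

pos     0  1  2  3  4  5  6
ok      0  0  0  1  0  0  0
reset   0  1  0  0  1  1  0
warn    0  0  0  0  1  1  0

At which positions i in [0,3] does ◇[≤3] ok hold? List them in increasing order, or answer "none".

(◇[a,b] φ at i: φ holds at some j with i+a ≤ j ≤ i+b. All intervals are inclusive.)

Evaluate at each i in [0,3]:
  i=0: ✓ (witness j=3)
  i=1: ✓ (witness j=3)
  i=2: ✓ (witness j=3)
  i=3: ✓ (witness j=3)

0, 1, 2, 3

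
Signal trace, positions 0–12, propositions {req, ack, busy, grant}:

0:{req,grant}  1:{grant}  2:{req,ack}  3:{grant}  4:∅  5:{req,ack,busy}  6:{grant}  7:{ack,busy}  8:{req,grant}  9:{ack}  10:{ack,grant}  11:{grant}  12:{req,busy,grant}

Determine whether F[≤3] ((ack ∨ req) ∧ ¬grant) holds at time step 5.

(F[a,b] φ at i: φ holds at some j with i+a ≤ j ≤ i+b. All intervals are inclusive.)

Check ((ack ∨ req) ∧ ¬grant) at each j in [5,8]:
  j=5: true
  j=6: false
  j=7: true
  j=8: false
Found at j=5 → formula holds.

Yes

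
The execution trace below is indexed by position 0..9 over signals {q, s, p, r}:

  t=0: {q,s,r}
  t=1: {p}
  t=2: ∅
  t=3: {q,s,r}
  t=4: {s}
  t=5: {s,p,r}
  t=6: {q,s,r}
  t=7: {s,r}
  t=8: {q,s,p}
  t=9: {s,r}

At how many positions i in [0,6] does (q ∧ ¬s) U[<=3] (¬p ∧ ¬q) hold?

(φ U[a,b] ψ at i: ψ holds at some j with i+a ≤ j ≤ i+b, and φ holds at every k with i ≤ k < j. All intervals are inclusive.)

2

Evaluate at each i in [0,6]:
  i=0: ✗ (lhs fails at k=0 before rhs at j=2)
  i=1: ✗ (lhs fails at k=1 before rhs at j=2)
  i=2: ✓ (rhs at j=2)
  i=3: ✗ (lhs fails at k=3 before rhs at j=4)
  i=4: ✓ (rhs at j=4)
  i=5: ✗ (lhs fails at k=5 before rhs at j=7)
  i=6: ✗ (lhs fails at k=6 before rhs at j=7)
Positions where it holds: {2, 4} → 2.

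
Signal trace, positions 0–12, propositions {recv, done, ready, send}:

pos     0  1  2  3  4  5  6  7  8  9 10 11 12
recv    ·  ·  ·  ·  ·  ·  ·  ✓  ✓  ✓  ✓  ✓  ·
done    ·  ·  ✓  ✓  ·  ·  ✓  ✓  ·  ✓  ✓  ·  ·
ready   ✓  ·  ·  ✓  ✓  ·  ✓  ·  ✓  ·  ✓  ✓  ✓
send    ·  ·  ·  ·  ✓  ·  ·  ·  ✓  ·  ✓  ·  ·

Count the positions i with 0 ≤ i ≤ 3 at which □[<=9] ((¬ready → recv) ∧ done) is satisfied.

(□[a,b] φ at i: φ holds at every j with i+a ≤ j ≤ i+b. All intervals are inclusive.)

Evaluate at each i in [0,3]:
  i=0: ✗ (fails at j=0)
  i=1: ✗ (fails at j=1)
  i=2: ✗ (fails at j=2)
  i=3: ✗ (fails at j=4)
Positions where it holds: {} → 0.

0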